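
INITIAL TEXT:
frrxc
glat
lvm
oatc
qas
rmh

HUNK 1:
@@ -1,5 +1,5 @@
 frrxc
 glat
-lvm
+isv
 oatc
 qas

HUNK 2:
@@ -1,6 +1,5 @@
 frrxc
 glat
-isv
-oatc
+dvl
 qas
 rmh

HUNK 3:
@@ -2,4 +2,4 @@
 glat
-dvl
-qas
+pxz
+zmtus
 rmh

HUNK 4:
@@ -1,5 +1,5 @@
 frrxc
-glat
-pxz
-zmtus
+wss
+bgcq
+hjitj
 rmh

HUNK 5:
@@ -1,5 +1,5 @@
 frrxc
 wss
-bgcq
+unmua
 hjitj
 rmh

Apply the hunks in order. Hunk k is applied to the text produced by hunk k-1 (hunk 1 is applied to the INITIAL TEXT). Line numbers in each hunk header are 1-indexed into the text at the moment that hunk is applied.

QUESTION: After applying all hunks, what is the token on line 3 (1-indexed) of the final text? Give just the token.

Hunk 1: at line 1 remove [lvm] add [isv] -> 6 lines: frrxc glat isv oatc qas rmh
Hunk 2: at line 1 remove [isv,oatc] add [dvl] -> 5 lines: frrxc glat dvl qas rmh
Hunk 3: at line 2 remove [dvl,qas] add [pxz,zmtus] -> 5 lines: frrxc glat pxz zmtus rmh
Hunk 4: at line 1 remove [glat,pxz,zmtus] add [wss,bgcq,hjitj] -> 5 lines: frrxc wss bgcq hjitj rmh
Hunk 5: at line 1 remove [bgcq] add [unmua] -> 5 lines: frrxc wss unmua hjitj rmh
Final line 3: unmua

Answer: unmua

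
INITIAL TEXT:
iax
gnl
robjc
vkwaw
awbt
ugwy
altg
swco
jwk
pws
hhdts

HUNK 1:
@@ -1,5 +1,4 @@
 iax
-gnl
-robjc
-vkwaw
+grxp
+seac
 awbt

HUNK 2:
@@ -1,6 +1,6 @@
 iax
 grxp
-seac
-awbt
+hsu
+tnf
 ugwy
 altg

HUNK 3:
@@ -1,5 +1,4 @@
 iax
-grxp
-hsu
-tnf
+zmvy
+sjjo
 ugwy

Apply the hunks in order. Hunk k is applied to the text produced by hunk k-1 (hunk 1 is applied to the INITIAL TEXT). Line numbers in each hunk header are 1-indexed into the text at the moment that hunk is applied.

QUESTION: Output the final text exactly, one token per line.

Answer: iax
zmvy
sjjo
ugwy
altg
swco
jwk
pws
hhdts

Derivation:
Hunk 1: at line 1 remove [gnl,robjc,vkwaw] add [grxp,seac] -> 10 lines: iax grxp seac awbt ugwy altg swco jwk pws hhdts
Hunk 2: at line 1 remove [seac,awbt] add [hsu,tnf] -> 10 lines: iax grxp hsu tnf ugwy altg swco jwk pws hhdts
Hunk 3: at line 1 remove [grxp,hsu,tnf] add [zmvy,sjjo] -> 9 lines: iax zmvy sjjo ugwy altg swco jwk pws hhdts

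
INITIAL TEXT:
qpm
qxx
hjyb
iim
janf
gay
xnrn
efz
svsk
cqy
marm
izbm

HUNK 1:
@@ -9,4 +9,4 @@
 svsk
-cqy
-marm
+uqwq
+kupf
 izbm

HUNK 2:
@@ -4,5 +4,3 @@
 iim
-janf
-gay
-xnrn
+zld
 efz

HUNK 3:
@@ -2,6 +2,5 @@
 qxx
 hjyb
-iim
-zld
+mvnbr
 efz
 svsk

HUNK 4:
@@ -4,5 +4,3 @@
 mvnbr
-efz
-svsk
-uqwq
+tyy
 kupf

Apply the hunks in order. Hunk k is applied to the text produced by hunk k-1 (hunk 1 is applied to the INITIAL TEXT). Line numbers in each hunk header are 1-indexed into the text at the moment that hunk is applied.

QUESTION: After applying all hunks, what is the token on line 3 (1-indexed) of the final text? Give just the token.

Hunk 1: at line 9 remove [cqy,marm] add [uqwq,kupf] -> 12 lines: qpm qxx hjyb iim janf gay xnrn efz svsk uqwq kupf izbm
Hunk 2: at line 4 remove [janf,gay,xnrn] add [zld] -> 10 lines: qpm qxx hjyb iim zld efz svsk uqwq kupf izbm
Hunk 3: at line 2 remove [iim,zld] add [mvnbr] -> 9 lines: qpm qxx hjyb mvnbr efz svsk uqwq kupf izbm
Hunk 4: at line 4 remove [efz,svsk,uqwq] add [tyy] -> 7 lines: qpm qxx hjyb mvnbr tyy kupf izbm
Final line 3: hjyb

Answer: hjyb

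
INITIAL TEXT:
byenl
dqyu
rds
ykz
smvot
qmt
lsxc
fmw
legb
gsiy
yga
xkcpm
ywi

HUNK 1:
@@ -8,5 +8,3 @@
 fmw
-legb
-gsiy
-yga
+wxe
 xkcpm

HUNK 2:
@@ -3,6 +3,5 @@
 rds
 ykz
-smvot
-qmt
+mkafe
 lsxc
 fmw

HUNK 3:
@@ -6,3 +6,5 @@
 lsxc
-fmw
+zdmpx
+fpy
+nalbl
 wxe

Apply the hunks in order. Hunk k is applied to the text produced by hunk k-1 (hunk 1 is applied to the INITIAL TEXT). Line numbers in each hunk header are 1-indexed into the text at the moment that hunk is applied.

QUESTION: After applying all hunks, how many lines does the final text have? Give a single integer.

Hunk 1: at line 8 remove [legb,gsiy,yga] add [wxe] -> 11 lines: byenl dqyu rds ykz smvot qmt lsxc fmw wxe xkcpm ywi
Hunk 2: at line 3 remove [smvot,qmt] add [mkafe] -> 10 lines: byenl dqyu rds ykz mkafe lsxc fmw wxe xkcpm ywi
Hunk 3: at line 6 remove [fmw] add [zdmpx,fpy,nalbl] -> 12 lines: byenl dqyu rds ykz mkafe lsxc zdmpx fpy nalbl wxe xkcpm ywi
Final line count: 12

Answer: 12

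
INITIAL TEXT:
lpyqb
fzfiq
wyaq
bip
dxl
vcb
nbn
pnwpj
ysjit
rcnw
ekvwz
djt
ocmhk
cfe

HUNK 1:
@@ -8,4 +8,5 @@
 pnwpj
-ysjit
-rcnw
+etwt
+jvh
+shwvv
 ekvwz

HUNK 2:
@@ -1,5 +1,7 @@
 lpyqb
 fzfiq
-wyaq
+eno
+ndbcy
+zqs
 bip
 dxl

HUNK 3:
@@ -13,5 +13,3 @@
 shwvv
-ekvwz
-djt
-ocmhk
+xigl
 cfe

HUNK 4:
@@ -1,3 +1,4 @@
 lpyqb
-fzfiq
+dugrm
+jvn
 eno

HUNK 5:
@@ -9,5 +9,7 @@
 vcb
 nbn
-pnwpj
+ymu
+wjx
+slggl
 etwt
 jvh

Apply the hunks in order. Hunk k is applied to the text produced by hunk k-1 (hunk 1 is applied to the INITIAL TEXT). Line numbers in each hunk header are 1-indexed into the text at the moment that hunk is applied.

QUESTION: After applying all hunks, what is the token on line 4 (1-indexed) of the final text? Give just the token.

Answer: eno

Derivation:
Hunk 1: at line 8 remove [ysjit,rcnw] add [etwt,jvh,shwvv] -> 15 lines: lpyqb fzfiq wyaq bip dxl vcb nbn pnwpj etwt jvh shwvv ekvwz djt ocmhk cfe
Hunk 2: at line 1 remove [wyaq] add [eno,ndbcy,zqs] -> 17 lines: lpyqb fzfiq eno ndbcy zqs bip dxl vcb nbn pnwpj etwt jvh shwvv ekvwz djt ocmhk cfe
Hunk 3: at line 13 remove [ekvwz,djt,ocmhk] add [xigl] -> 15 lines: lpyqb fzfiq eno ndbcy zqs bip dxl vcb nbn pnwpj etwt jvh shwvv xigl cfe
Hunk 4: at line 1 remove [fzfiq] add [dugrm,jvn] -> 16 lines: lpyqb dugrm jvn eno ndbcy zqs bip dxl vcb nbn pnwpj etwt jvh shwvv xigl cfe
Hunk 5: at line 9 remove [pnwpj] add [ymu,wjx,slggl] -> 18 lines: lpyqb dugrm jvn eno ndbcy zqs bip dxl vcb nbn ymu wjx slggl etwt jvh shwvv xigl cfe
Final line 4: eno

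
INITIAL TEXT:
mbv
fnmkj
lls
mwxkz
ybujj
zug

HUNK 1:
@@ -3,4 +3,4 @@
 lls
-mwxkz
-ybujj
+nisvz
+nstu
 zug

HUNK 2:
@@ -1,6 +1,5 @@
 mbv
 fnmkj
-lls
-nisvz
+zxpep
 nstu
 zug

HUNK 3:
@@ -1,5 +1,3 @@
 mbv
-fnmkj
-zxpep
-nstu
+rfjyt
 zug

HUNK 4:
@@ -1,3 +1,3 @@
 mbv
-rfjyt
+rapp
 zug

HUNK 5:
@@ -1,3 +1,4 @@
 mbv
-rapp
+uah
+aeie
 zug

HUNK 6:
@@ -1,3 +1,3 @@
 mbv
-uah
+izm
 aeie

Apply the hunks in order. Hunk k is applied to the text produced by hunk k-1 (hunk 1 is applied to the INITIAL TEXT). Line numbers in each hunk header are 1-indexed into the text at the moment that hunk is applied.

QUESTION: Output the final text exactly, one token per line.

Hunk 1: at line 3 remove [mwxkz,ybujj] add [nisvz,nstu] -> 6 lines: mbv fnmkj lls nisvz nstu zug
Hunk 2: at line 1 remove [lls,nisvz] add [zxpep] -> 5 lines: mbv fnmkj zxpep nstu zug
Hunk 3: at line 1 remove [fnmkj,zxpep,nstu] add [rfjyt] -> 3 lines: mbv rfjyt zug
Hunk 4: at line 1 remove [rfjyt] add [rapp] -> 3 lines: mbv rapp zug
Hunk 5: at line 1 remove [rapp] add [uah,aeie] -> 4 lines: mbv uah aeie zug
Hunk 6: at line 1 remove [uah] add [izm] -> 4 lines: mbv izm aeie zug

Answer: mbv
izm
aeie
zug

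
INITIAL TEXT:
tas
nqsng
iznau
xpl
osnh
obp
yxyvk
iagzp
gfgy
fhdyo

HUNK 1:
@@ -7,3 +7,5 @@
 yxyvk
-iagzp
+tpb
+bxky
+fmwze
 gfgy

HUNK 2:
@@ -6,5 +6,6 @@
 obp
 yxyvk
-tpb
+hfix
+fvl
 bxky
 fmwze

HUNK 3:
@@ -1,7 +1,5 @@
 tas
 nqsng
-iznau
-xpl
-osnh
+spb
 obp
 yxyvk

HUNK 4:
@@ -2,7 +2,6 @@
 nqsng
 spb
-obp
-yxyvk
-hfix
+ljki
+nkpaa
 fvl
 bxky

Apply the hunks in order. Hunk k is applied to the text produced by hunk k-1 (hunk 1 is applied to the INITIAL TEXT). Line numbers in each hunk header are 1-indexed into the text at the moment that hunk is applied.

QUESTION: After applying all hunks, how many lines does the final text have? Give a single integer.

Answer: 10

Derivation:
Hunk 1: at line 7 remove [iagzp] add [tpb,bxky,fmwze] -> 12 lines: tas nqsng iznau xpl osnh obp yxyvk tpb bxky fmwze gfgy fhdyo
Hunk 2: at line 6 remove [tpb] add [hfix,fvl] -> 13 lines: tas nqsng iznau xpl osnh obp yxyvk hfix fvl bxky fmwze gfgy fhdyo
Hunk 3: at line 1 remove [iznau,xpl,osnh] add [spb] -> 11 lines: tas nqsng spb obp yxyvk hfix fvl bxky fmwze gfgy fhdyo
Hunk 4: at line 2 remove [obp,yxyvk,hfix] add [ljki,nkpaa] -> 10 lines: tas nqsng spb ljki nkpaa fvl bxky fmwze gfgy fhdyo
Final line count: 10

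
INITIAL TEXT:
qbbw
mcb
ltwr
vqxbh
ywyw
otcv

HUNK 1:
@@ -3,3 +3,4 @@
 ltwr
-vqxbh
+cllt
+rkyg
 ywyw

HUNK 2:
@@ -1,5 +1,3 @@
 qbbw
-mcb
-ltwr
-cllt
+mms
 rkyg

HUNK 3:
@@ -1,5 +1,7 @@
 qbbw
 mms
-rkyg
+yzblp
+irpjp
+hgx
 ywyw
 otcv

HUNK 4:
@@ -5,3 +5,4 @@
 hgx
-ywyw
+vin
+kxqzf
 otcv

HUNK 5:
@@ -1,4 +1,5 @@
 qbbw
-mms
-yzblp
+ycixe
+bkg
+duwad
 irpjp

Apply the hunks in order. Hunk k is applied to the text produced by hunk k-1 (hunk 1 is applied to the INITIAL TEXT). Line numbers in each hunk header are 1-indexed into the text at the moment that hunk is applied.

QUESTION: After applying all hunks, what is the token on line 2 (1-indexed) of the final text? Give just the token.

Hunk 1: at line 3 remove [vqxbh] add [cllt,rkyg] -> 7 lines: qbbw mcb ltwr cllt rkyg ywyw otcv
Hunk 2: at line 1 remove [mcb,ltwr,cllt] add [mms] -> 5 lines: qbbw mms rkyg ywyw otcv
Hunk 3: at line 1 remove [rkyg] add [yzblp,irpjp,hgx] -> 7 lines: qbbw mms yzblp irpjp hgx ywyw otcv
Hunk 4: at line 5 remove [ywyw] add [vin,kxqzf] -> 8 lines: qbbw mms yzblp irpjp hgx vin kxqzf otcv
Hunk 5: at line 1 remove [mms,yzblp] add [ycixe,bkg,duwad] -> 9 lines: qbbw ycixe bkg duwad irpjp hgx vin kxqzf otcv
Final line 2: ycixe

Answer: ycixe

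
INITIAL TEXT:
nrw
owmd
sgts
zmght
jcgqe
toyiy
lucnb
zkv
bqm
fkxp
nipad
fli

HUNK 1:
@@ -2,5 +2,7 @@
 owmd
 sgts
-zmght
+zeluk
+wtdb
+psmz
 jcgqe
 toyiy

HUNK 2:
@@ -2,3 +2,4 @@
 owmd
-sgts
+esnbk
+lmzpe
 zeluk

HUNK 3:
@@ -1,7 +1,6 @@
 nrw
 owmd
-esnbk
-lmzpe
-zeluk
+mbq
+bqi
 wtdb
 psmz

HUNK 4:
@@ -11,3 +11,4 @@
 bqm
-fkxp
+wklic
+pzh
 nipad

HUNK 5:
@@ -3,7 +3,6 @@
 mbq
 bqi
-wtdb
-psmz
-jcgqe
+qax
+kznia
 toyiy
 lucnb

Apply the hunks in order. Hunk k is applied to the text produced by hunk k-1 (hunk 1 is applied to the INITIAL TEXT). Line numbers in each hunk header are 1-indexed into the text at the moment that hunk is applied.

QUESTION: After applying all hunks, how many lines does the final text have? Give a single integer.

Hunk 1: at line 2 remove [zmght] add [zeluk,wtdb,psmz] -> 14 lines: nrw owmd sgts zeluk wtdb psmz jcgqe toyiy lucnb zkv bqm fkxp nipad fli
Hunk 2: at line 2 remove [sgts] add [esnbk,lmzpe] -> 15 lines: nrw owmd esnbk lmzpe zeluk wtdb psmz jcgqe toyiy lucnb zkv bqm fkxp nipad fli
Hunk 3: at line 1 remove [esnbk,lmzpe,zeluk] add [mbq,bqi] -> 14 lines: nrw owmd mbq bqi wtdb psmz jcgqe toyiy lucnb zkv bqm fkxp nipad fli
Hunk 4: at line 11 remove [fkxp] add [wklic,pzh] -> 15 lines: nrw owmd mbq bqi wtdb psmz jcgqe toyiy lucnb zkv bqm wklic pzh nipad fli
Hunk 5: at line 3 remove [wtdb,psmz,jcgqe] add [qax,kznia] -> 14 lines: nrw owmd mbq bqi qax kznia toyiy lucnb zkv bqm wklic pzh nipad fli
Final line count: 14

Answer: 14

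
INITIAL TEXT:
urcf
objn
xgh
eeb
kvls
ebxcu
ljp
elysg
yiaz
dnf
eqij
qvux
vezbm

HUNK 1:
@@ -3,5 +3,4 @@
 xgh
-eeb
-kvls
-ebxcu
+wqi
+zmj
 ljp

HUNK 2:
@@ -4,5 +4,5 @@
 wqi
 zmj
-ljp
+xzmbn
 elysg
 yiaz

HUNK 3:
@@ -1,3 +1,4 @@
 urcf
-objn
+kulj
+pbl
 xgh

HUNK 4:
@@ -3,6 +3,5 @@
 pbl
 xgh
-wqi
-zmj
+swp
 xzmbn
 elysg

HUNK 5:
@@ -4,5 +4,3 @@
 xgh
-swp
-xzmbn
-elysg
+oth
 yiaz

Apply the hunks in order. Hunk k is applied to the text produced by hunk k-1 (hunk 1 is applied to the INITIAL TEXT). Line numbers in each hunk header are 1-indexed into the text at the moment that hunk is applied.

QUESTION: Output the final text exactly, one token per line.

Hunk 1: at line 3 remove [eeb,kvls,ebxcu] add [wqi,zmj] -> 12 lines: urcf objn xgh wqi zmj ljp elysg yiaz dnf eqij qvux vezbm
Hunk 2: at line 4 remove [ljp] add [xzmbn] -> 12 lines: urcf objn xgh wqi zmj xzmbn elysg yiaz dnf eqij qvux vezbm
Hunk 3: at line 1 remove [objn] add [kulj,pbl] -> 13 lines: urcf kulj pbl xgh wqi zmj xzmbn elysg yiaz dnf eqij qvux vezbm
Hunk 4: at line 3 remove [wqi,zmj] add [swp] -> 12 lines: urcf kulj pbl xgh swp xzmbn elysg yiaz dnf eqij qvux vezbm
Hunk 5: at line 4 remove [swp,xzmbn,elysg] add [oth] -> 10 lines: urcf kulj pbl xgh oth yiaz dnf eqij qvux vezbm

Answer: urcf
kulj
pbl
xgh
oth
yiaz
dnf
eqij
qvux
vezbm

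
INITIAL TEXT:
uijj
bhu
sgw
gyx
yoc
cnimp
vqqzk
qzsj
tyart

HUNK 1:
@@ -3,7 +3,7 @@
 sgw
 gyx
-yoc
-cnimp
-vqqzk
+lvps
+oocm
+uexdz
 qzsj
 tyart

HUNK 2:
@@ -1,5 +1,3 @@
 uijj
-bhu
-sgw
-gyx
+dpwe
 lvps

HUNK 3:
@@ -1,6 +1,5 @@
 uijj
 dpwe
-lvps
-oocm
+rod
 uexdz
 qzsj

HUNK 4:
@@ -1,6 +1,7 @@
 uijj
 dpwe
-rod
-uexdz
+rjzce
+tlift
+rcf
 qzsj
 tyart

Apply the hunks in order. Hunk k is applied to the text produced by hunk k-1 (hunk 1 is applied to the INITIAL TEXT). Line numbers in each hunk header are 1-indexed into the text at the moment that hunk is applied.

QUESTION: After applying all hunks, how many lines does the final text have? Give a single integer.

Hunk 1: at line 3 remove [yoc,cnimp,vqqzk] add [lvps,oocm,uexdz] -> 9 lines: uijj bhu sgw gyx lvps oocm uexdz qzsj tyart
Hunk 2: at line 1 remove [bhu,sgw,gyx] add [dpwe] -> 7 lines: uijj dpwe lvps oocm uexdz qzsj tyart
Hunk 3: at line 1 remove [lvps,oocm] add [rod] -> 6 lines: uijj dpwe rod uexdz qzsj tyart
Hunk 4: at line 1 remove [rod,uexdz] add [rjzce,tlift,rcf] -> 7 lines: uijj dpwe rjzce tlift rcf qzsj tyart
Final line count: 7

Answer: 7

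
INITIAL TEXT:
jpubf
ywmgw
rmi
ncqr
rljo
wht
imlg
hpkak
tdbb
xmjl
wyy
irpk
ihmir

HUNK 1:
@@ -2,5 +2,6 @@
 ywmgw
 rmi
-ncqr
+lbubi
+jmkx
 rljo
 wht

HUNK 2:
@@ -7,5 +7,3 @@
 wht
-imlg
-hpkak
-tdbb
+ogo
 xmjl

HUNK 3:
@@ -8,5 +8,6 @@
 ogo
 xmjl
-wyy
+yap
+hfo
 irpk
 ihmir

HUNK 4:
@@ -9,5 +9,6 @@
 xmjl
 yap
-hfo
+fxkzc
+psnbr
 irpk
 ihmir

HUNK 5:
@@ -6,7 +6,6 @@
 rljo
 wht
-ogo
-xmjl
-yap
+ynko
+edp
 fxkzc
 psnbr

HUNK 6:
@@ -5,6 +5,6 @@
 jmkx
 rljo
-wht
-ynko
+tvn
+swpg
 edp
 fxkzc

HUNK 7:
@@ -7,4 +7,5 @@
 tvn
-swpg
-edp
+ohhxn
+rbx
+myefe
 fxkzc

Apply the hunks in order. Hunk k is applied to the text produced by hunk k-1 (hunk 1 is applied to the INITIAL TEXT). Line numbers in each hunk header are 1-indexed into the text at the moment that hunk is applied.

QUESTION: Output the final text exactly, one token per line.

Answer: jpubf
ywmgw
rmi
lbubi
jmkx
rljo
tvn
ohhxn
rbx
myefe
fxkzc
psnbr
irpk
ihmir

Derivation:
Hunk 1: at line 2 remove [ncqr] add [lbubi,jmkx] -> 14 lines: jpubf ywmgw rmi lbubi jmkx rljo wht imlg hpkak tdbb xmjl wyy irpk ihmir
Hunk 2: at line 7 remove [imlg,hpkak,tdbb] add [ogo] -> 12 lines: jpubf ywmgw rmi lbubi jmkx rljo wht ogo xmjl wyy irpk ihmir
Hunk 3: at line 8 remove [wyy] add [yap,hfo] -> 13 lines: jpubf ywmgw rmi lbubi jmkx rljo wht ogo xmjl yap hfo irpk ihmir
Hunk 4: at line 9 remove [hfo] add [fxkzc,psnbr] -> 14 lines: jpubf ywmgw rmi lbubi jmkx rljo wht ogo xmjl yap fxkzc psnbr irpk ihmir
Hunk 5: at line 6 remove [ogo,xmjl,yap] add [ynko,edp] -> 13 lines: jpubf ywmgw rmi lbubi jmkx rljo wht ynko edp fxkzc psnbr irpk ihmir
Hunk 6: at line 5 remove [wht,ynko] add [tvn,swpg] -> 13 lines: jpubf ywmgw rmi lbubi jmkx rljo tvn swpg edp fxkzc psnbr irpk ihmir
Hunk 7: at line 7 remove [swpg,edp] add [ohhxn,rbx,myefe] -> 14 lines: jpubf ywmgw rmi lbubi jmkx rljo tvn ohhxn rbx myefe fxkzc psnbr irpk ihmir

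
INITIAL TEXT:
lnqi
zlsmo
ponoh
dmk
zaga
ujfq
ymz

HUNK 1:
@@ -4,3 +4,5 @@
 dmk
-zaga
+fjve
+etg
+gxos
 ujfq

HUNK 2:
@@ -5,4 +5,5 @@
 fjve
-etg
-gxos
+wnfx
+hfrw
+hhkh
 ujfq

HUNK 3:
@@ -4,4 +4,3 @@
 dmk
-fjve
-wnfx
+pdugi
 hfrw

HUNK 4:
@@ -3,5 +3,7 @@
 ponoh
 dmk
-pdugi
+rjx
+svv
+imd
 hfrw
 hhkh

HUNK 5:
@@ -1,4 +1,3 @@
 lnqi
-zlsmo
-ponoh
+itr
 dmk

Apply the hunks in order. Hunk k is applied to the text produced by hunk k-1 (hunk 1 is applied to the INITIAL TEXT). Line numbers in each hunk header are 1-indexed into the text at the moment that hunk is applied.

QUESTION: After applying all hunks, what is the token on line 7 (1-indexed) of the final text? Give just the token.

Hunk 1: at line 4 remove [zaga] add [fjve,etg,gxos] -> 9 lines: lnqi zlsmo ponoh dmk fjve etg gxos ujfq ymz
Hunk 2: at line 5 remove [etg,gxos] add [wnfx,hfrw,hhkh] -> 10 lines: lnqi zlsmo ponoh dmk fjve wnfx hfrw hhkh ujfq ymz
Hunk 3: at line 4 remove [fjve,wnfx] add [pdugi] -> 9 lines: lnqi zlsmo ponoh dmk pdugi hfrw hhkh ujfq ymz
Hunk 4: at line 3 remove [pdugi] add [rjx,svv,imd] -> 11 lines: lnqi zlsmo ponoh dmk rjx svv imd hfrw hhkh ujfq ymz
Hunk 5: at line 1 remove [zlsmo,ponoh] add [itr] -> 10 lines: lnqi itr dmk rjx svv imd hfrw hhkh ujfq ymz
Final line 7: hfrw

Answer: hfrw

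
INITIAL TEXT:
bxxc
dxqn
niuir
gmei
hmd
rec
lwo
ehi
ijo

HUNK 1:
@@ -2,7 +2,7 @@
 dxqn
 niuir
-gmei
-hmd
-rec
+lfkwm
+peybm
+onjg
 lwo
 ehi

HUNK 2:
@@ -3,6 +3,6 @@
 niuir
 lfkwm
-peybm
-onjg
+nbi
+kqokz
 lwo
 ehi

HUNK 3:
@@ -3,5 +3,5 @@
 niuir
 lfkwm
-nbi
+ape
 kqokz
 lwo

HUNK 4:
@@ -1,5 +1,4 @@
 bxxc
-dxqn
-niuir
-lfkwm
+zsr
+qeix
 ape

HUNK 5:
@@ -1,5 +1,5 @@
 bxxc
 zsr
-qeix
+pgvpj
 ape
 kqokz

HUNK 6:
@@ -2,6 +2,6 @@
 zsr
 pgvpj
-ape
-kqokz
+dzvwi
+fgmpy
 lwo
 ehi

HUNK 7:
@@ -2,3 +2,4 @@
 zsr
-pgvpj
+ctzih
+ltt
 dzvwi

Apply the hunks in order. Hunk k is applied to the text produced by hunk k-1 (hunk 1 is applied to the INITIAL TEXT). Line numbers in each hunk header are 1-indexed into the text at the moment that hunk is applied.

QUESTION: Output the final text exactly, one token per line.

Answer: bxxc
zsr
ctzih
ltt
dzvwi
fgmpy
lwo
ehi
ijo

Derivation:
Hunk 1: at line 2 remove [gmei,hmd,rec] add [lfkwm,peybm,onjg] -> 9 lines: bxxc dxqn niuir lfkwm peybm onjg lwo ehi ijo
Hunk 2: at line 3 remove [peybm,onjg] add [nbi,kqokz] -> 9 lines: bxxc dxqn niuir lfkwm nbi kqokz lwo ehi ijo
Hunk 3: at line 3 remove [nbi] add [ape] -> 9 lines: bxxc dxqn niuir lfkwm ape kqokz lwo ehi ijo
Hunk 4: at line 1 remove [dxqn,niuir,lfkwm] add [zsr,qeix] -> 8 lines: bxxc zsr qeix ape kqokz lwo ehi ijo
Hunk 5: at line 1 remove [qeix] add [pgvpj] -> 8 lines: bxxc zsr pgvpj ape kqokz lwo ehi ijo
Hunk 6: at line 2 remove [ape,kqokz] add [dzvwi,fgmpy] -> 8 lines: bxxc zsr pgvpj dzvwi fgmpy lwo ehi ijo
Hunk 7: at line 2 remove [pgvpj] add [ctzih,ltt] -> 9 lines: bxxc zsr ctzih ltt dzvwi fgmpy lwo ehi ijo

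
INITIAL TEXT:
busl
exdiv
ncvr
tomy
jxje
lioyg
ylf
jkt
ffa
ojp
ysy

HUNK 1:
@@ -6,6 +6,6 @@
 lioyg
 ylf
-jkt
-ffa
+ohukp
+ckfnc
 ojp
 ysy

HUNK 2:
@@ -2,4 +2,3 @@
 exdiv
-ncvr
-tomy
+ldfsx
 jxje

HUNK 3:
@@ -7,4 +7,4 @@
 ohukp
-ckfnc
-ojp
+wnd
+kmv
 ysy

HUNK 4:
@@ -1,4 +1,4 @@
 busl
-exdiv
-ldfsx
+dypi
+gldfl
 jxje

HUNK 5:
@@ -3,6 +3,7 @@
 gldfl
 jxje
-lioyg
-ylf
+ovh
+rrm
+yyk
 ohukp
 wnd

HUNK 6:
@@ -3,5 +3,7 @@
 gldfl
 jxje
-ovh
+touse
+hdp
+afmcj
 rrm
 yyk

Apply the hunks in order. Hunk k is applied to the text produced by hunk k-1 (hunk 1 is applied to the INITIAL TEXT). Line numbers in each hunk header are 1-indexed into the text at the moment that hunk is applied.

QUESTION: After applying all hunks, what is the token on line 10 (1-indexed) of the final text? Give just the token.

Answer: ohukp

Derivation:
Hunk 1: at line 6 remove [jkt,ffa] add [ohukp,ckfnc] -> 11 lines: busl exdiv ncvr tomy jxje lioyg ylf ohukp ckfnc ojp ysy
Hunk 2: at line 2 remove [ncvr,tomy] add [ldfsx] -> 10 lines: busl exdiv ldfsx jxje lioyg ylf ohukp ckfnc ojp ysy
Hunk 3: at line 7 remove [ckfnc,ojp] add [wnd,kmv] -> 10 lines: busl exdiv ldfsx jxje lioyg ylf ohukp wnd kmv ysy
Hunk 4: at line 1 remove [exdiv,ldfsx] add [dypi,gldfl] -> 10 lines: busl dypi gldfl jxje lioyg ylf ohukp wnd kmv ysy
Hunk 5: at line 3 remove [lioyg,ylf] add [ovh,rrm,yyk] -> 11 lines: busl dypi gldfl jxje ovh rrm yyk ohukp wnd kmv ysy
Hunk 6: at line 3 remove [ovh] add [touse,hdp,afmcj] -> 13 lines: busl dypi gldfl jxje touse hdp afmcj rrm yyk ohukp wnd kmv ysy
Final line 10: ohukp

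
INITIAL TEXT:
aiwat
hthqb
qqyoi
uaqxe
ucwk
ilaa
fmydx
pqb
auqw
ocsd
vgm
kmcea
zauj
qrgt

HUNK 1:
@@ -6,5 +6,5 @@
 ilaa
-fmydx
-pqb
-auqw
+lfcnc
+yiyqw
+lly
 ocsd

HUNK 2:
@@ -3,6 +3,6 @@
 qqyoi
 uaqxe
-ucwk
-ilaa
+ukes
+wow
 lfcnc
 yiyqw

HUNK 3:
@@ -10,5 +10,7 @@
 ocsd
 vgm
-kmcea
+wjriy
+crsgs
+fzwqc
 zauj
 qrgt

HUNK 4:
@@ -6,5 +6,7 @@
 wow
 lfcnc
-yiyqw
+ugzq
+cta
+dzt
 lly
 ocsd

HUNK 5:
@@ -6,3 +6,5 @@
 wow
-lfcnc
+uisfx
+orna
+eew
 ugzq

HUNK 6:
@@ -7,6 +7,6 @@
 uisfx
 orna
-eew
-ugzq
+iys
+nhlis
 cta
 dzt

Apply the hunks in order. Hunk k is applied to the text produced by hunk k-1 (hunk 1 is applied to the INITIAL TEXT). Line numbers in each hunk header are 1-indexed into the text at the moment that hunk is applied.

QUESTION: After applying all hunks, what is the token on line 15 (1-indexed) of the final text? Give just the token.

Hunk 1: at line 6 remove [fmydx,pqb,auqw] add [lfcnc,yiyqw,lly] -> 14 lines: aiwat hthqb qqyoi uaqxe ucwk ilaa lfcnc yiyqw lly ocsd vgm kmcea zauj qrgt
Hunk 2: at line 3 remove [ucwk,ilaa] add [ukes,wow] -> 14 lines: aiwat hthqb qqyoi uaqxe ukes wow lfcnc yiyqw lly ocsd vgm kmcea zauj qrgt
Hunk 3: at line 10 remove [kmcea] add [wjriy,crsgs,fzwqc] -> 16 lines: aiwat hthqb qqyoi uaqxe ukes wow lfcnc yiyqw lly ocsd vgm wjriy crsgs fzwqc zauj qrgt
Hunk 4: at line 6 remove [yiyqw] add [ugzq,cta,dzt] -> 18 lines: aiwat hthqb qqyoi uaqxe ukes wow lfcnc ugzq cta dzt lly ocsd vgm wjriy crsgs fzwqc zauj qrgt
Hunk 5: at line 6 remove [lfcnc] add [uisfx,orna,eew] -> 20 lines: aiwat hthqb qqyoi uaqxe ukes wow uisfx orna eew ugzq cta dzt lly ocsd vgm wjriy crsgs fzwqc zauj qrgt
Hunk 6: at line 7 remove [eew,ugzq] add [iys,nhlis] -> 20 lines: aiwat hthqb qqyoi uaqxe ukes wow uisfx orna iys nhlis cta dzt lly ocsd vgm wjriy crsgs fzwqc zauj qrgt
Final line 15: vgm

Answer: vgm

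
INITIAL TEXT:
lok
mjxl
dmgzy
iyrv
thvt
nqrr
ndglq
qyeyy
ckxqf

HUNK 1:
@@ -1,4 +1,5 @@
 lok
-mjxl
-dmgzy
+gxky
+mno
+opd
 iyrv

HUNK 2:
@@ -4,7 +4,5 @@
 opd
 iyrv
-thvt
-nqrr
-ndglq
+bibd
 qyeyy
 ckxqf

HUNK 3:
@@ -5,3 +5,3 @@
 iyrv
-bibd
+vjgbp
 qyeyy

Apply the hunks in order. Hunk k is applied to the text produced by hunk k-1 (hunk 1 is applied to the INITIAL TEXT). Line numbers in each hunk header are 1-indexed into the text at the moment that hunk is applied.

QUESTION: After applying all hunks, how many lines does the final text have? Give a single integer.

Hunk 1: at line 1 remove [mjxl,dmgzy] add [gxky,mno,opd] -> 10 lines: lok gxky mno opd iyrv thvt nqrr ndglq qyeyy ckxqf
Hunk 2: at line 4 remove [thvt,nqrr,ndglq] add [bibd] -> 8 lines: lok gxky mno opd iyrv bibd qyeyy ckxqf
Hunk 3: at line 5 remove [bibd] add [vjgbp] -> 8 lines: lok gxky mno opd iyrv vjgbp qyeyy ckxqf
Final line count: 8

Answer: 8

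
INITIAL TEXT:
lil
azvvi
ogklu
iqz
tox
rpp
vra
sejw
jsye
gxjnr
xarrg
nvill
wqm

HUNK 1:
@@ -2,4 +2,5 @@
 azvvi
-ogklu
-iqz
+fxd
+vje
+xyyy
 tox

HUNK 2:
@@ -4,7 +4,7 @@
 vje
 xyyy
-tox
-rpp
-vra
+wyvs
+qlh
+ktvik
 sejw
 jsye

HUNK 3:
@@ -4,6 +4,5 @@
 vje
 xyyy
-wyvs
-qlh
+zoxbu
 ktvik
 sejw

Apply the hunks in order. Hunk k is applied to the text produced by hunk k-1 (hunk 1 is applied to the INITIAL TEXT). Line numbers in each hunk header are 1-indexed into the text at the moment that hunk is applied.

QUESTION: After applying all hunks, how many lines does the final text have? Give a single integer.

Hunk 1: at line 2 remove [ogklu,iqz] add [fxd,vje,xyyy] -> 14 lines: lil azvvi fxd vje xyyy tox rpp vra sejw jsye gxjnr xarrg nvill wqm
Hunk 2: at line 4 remove [tox,rpp,vra] add [wyvs,qlh,ktvik] -> 14 lines: lil azvvi fxd vje xyyy wyvs qlh ktvik sejw jsye gxjnr xarrg nvill wqm
Hunk 3: at line 4 remove [wyvs,qlh] add [zoxbu] -> 13 lines: lil azvvi fxd vje xyyy zoxbu ktvik sejw jsye gxjnr xarrg nvill wqm
Final line count: 13

Answer: 13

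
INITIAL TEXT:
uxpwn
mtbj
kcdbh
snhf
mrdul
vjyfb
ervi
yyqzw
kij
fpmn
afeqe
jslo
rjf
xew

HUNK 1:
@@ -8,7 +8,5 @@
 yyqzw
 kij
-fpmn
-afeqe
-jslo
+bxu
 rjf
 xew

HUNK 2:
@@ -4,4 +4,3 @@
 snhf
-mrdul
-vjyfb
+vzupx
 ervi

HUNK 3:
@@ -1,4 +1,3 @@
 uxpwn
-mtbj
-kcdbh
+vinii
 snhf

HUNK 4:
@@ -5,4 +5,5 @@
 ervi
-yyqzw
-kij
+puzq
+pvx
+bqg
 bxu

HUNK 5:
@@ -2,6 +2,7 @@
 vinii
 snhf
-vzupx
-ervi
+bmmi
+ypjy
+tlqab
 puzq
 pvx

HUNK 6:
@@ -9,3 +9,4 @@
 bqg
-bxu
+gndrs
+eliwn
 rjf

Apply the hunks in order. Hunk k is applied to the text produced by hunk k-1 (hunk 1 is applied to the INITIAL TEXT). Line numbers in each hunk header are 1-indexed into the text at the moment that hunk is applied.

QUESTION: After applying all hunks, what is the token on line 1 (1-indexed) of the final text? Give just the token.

Hunk 1: at line 8 remove [fpmn,afeqe,jslo] add [bxu] -> 12 lines: uxpwn mtbj kcdbh snhf mrdul vjyfb ervi yyqzw kij bxu rjf xew
Hunk 2: at line 4 remove [mrdul,vjyfb] add [vzupx] -> 11 lines: uxpwn mtbj kcdbh snhf vzupx ervi yyqzw kij bxu rjf xew
Hunk 3: at line 1 remove [mtbj,kcdbh] add [vinii] -> 10 lines: uxpwn vinii snhf vzupx ervi yyqzw kij bxu rjf xew
Hunk 4: at line 5 remove [yyqzw,kij] add [puzq,pvx,bqg] -> 11 lines: uxpwn vinii snhf vzupx ervi puzq pvx bqg bxu rjf xew
Hunk 5: at line 2 remove [vzupx,ervi] add [bmmi,ypjy,tlqab] -> 12 lines: uxpwn vinii snhf bmmi ypjy tlqab puzq pvx bqg bxu rjf xew
Hunk 6: at line 9 remove [bxu] add [gndrs,eliwn] -> 13 lines: uxpwn vinii snhf bmmi ypjy tlqab puzq pvx bqg gndrs eliwn rjf xew
Final line 1: uxpwn

Answer: uxpwn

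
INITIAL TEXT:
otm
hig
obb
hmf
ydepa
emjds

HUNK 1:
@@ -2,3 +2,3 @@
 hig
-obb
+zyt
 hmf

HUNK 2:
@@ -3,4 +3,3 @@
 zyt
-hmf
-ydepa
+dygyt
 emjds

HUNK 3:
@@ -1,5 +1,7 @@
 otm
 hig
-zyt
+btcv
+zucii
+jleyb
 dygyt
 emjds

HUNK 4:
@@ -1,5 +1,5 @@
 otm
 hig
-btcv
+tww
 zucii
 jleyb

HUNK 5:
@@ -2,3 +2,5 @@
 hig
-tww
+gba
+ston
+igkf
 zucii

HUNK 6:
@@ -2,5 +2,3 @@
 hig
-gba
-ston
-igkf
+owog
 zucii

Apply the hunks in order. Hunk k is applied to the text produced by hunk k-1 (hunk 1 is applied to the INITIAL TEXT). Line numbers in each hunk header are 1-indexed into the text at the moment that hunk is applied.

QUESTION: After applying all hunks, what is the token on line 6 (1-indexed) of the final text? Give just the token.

Answer: dygyt

Derivation:
Hunk 1: at line 2 remove [obb] add [zyt] -> 6 lines: otm hig zyt hmf ydepa emjds
Hunk 2: at line 3 remove [hmf,ydepa] add [dygyt] -> 5 lines: otm hig zyt dygyt emjds
Hunk 3: at line 1 remove [zyt] add [btcv,zucii,jleyb] -> 7 lines: otm hig btcv zucii jleyb dygyt emjds
Hunk 4: at line 1 remove [btcv] add [tww] -> 7 lines: otm hig tww zucii jleyb dygyt emjds
Hunk 5: at line 2 remove [tww] add [gba,ston,igkf] -> 9 lines: otm hig gba ston igkf zucii jleyb dygyt emjds
Hunk 6: at line 2 remove [gba,ston,igkf] add [owog] -> 7 lines: otm hig owog zucii jleyb dygyt emjds
Final line 6: dygyt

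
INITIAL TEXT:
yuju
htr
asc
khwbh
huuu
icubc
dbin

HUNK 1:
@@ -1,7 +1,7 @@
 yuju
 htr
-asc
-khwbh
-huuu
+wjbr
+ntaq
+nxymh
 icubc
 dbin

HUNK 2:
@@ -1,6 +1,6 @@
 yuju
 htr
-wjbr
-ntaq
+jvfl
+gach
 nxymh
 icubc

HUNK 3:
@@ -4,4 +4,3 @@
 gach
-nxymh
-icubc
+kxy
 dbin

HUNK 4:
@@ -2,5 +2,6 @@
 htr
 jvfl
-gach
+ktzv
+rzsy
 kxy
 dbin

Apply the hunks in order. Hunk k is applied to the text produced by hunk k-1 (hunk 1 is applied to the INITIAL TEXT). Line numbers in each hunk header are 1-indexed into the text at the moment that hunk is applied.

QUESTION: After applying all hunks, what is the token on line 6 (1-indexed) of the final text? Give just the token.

Hunk 1: at line 1 remove [asc,khwbh,huuu] add [wjbr,ntaq,nxymh] -> 7 lines: yuju htr wjbr ntaq nxymh icubc dbin
Hunk 2: at line 1 remove [wjbr,ntaq] add [jvfl,gach] -> 7 lines: yuju htr jvfl gach nxymh icubc dbin
Hunk 3: at line 4 remove [nxymh,icubc] add [kxy] -> 6 lines: yuju htr jvfl gach kxy dbin
Hunk 4: at line 2 remove [gach] add [ktzv,rzsy] -> 7 lines: yuju htr jvfl ktzv rzsy kxy dbin
Final line 6: kxy

Answer: kxy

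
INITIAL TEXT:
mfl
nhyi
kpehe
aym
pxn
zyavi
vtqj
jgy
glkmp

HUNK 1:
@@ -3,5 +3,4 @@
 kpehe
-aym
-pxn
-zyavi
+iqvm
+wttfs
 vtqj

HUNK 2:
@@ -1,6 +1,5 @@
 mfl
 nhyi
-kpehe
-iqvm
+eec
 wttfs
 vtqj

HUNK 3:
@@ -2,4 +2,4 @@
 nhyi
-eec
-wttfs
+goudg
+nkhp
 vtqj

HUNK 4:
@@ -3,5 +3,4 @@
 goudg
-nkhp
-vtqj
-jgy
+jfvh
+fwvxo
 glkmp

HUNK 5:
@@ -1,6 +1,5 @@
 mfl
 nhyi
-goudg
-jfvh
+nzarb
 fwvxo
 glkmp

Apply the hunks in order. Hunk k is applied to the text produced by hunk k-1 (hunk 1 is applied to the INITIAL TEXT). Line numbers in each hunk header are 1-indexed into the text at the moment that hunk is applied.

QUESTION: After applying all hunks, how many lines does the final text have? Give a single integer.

Hunk 1: at line 3 remove [aym,pxn,zyavi] add [iqvm,wttfs] -> 8 lines: mfl nhyi kpehe iqvm wttfs vtqj jgy glkmp
Hunk 2: at line 1 remove [kpehe,iqvm] add [eec] -> 7 lines: mfl nhyi eec wttfs vtqj jgy glkmp
Hunk 3: at line 2 remove [eec,wttfs] add [goudg,nkhp] -> 7 lines: mfl nhyi goudg nkhp vtqj jgy glkmp
Hunk 4: at line 3 remove [nkhp,vtqj,jgy] add [jfvh,fwvxo] -> 6 lines: mfl nhyi goudg jfvh fwvxo glkmp
Hunk 5: at line 1 remove [goudg,jfvh] add [nzarb] -> 5 lines: mfl nhyi nzarb fwvxo glkmp
Final line count: 5

Answer: 5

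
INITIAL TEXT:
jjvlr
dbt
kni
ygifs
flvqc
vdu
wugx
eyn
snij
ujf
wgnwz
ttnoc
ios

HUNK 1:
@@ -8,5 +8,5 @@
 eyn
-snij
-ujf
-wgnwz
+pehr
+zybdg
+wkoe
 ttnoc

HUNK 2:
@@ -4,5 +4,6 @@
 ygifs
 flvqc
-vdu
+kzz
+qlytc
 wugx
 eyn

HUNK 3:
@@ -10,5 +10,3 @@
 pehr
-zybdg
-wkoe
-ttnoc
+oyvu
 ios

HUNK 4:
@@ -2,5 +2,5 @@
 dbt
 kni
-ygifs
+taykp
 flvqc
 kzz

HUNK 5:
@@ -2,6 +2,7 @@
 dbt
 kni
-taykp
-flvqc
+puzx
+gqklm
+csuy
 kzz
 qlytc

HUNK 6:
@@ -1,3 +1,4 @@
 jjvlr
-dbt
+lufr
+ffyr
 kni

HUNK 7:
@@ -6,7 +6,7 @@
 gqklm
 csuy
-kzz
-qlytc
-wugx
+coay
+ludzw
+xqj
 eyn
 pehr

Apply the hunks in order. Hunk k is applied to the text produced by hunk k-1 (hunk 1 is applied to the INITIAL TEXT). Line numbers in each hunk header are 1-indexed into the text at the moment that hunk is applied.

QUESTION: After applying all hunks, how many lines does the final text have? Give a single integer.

Hunk 1: at line 8 remove [snij,ujf,wgnwz] add [pehr,zybdg,wkoe] -> 13 lines: jjvlr dbt kni ygifs flvqc vdu wugx eyn pehr zybdg wkoe ttnoc ios
Hunk 2: at line 4 remove [vdu] add [kzz,qlytc] -> 14 lines: jjvlr dbt kni ygifs flvqc kzz qlytc wugx eyn pehr zybdg wkoe ttnoc ios
Hunk 3: at line 10 remove [zybdg,wkoe,ttnoc] add [oyvu] -> 12 lines: jjvlr dbt kni ygifs flvqc kzz qlytc wugx eyn pehr oyvu ios
Hunk 4: at line 2 remove [ygifs] add [taykp] -> 12 lines: jjvlr dbt kni taykp flvqc kzz qlytc wugx eyn pehr oyvu ios
Hunk 5: at line 2 remove [taykp,flvqc] add [puzx,gqklm,csuy] -> 13 lines: jjvlr dbt kni puzx gqklm csuy kzz qlytc wugx eyn pehr oyvu ios
Hunk 6: at line 1 remove [dbt] add [lufr,ffyr] -> 14 lines: jjvlr lufr ffyr kni puzx gqklm csuy kzz qlytc wugx eyn pehr oyvu ios
Hunk 7: at line 6 remove [kzz,qlytc,wugx] add [coay,ludzw,xqj] -> 14 lines: jjvlr lufr ffyr kni puzx gqklm csuy coay ludzw xqj eyn pehr oyvu ios
Final line count: 14

Answer: 14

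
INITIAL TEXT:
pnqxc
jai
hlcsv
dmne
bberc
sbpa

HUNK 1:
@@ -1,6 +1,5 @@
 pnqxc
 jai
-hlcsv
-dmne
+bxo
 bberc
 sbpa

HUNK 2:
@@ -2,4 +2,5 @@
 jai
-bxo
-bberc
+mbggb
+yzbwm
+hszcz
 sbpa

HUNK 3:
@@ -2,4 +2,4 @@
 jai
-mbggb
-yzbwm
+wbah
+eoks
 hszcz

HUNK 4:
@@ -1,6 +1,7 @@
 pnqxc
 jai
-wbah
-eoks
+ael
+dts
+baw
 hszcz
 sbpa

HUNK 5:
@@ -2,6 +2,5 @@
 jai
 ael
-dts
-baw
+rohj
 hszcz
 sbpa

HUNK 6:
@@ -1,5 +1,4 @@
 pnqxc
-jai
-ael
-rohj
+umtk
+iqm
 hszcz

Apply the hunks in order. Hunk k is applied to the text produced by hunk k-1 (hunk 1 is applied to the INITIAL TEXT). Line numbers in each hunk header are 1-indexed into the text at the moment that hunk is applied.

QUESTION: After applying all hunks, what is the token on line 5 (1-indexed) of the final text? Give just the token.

Answer: sbpa

Derivation:
Hunk 1: at line 1 remove [hlcsv,dmne] add [bxo] -> 5 lines: pnqxc jai bxo bberc sbpa
Hunk 2: at line 2 remove [bxo,bberc] add [mbggb,yzbwm,hszcz] -> 6 lines: pnqxc jai mbggb yzbwm hszcz sbpa
Hunk 3: at line 2 remove [mbggb,yzbwm] add [wbah,eoks] -> 6 lines: pnqxc jai wbah eoks hszcz sbpa
Hunk 4: at line 1 remove [wbah,eoks] add [ael,dts,baw] -> 7 lines: pnqxc jai ael dts baw hszcz sbpa
Hunk 5: at line 2 remove [dts,baw] add [rohj] -> 6 lines: pnqxc jai ael rohj hszcz sbpa
Hunk 6: at line 1 remove [jai,ael,rohj] add [umtk,iqm] -> 5 lines: pnqxc umtk iqm hszcz sbpa
Final line 5: sbpa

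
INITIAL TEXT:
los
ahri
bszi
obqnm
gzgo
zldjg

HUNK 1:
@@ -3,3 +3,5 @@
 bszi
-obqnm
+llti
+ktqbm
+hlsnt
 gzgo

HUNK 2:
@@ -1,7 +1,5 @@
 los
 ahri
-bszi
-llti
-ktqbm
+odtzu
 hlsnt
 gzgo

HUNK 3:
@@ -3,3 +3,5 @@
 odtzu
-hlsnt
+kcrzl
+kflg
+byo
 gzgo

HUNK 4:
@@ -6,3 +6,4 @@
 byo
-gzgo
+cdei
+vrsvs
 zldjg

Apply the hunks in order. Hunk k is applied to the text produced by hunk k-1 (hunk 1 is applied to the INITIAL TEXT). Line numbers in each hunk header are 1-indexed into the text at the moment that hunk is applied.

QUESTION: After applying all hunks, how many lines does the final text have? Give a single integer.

Hunk 1: at line 3 remove [obqnm] add [llti,ktqbm,hlsnt] -> 8 lines: los ahri bszi llti ktqbm hlsnt gzgo zldjg
Hunk 2: at line 1 remove [bszi,llti,ktqbm] add [odtzu] -> 6 lines: los ahri odtzu hlsnt gzgo zldjg
Hunk 3: at line 3 remove [hlsnt] add [kcrzl,kflg,byo] -> 8 lines: los ahri odtzu kcrzl kflg byo gzgo zldjg
Hunk 4: at line 6 remove [gzgo] add [cdei,vrsvs] -> 9 lines: los ahri odtzu kcrzl kflg byo cdei vrsvs zldjg
Final line count: 9

Answer: 9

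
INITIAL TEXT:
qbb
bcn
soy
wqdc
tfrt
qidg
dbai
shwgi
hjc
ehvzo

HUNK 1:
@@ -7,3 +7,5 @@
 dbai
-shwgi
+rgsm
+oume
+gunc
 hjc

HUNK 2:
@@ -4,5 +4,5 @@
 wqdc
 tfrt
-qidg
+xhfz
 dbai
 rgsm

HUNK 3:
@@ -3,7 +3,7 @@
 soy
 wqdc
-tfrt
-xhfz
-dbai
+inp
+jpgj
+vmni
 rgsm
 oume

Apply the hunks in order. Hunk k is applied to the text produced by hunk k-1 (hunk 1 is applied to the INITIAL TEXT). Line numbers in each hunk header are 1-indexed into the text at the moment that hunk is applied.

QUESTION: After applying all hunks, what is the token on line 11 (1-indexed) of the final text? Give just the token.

Answer: hjc

Derivation:
Hunk 1: at line 7 remove [shwgi] add [rgsm,oume,gunc] -> 12 lines: qbb bcn soy wqdc tfrt qidg dbai rgsm oume gunc hjc ehvzo
Hunk 2: at line 4 remove [qidg] add [xhfz] -> 12 lines: qbb bcn soy wqdc tfrt xhfz dbai rgsm oume gunc hjc ehvzo
Hunk 3: at line 3 remove [tfrt,xhfz,dbai] add [inp,jpgj,vmni] -> 12 lines: qbb bcn soy wqdc inp jpgj vmni rgsm oume gunc hjc ehvzo
Final line 11: hjc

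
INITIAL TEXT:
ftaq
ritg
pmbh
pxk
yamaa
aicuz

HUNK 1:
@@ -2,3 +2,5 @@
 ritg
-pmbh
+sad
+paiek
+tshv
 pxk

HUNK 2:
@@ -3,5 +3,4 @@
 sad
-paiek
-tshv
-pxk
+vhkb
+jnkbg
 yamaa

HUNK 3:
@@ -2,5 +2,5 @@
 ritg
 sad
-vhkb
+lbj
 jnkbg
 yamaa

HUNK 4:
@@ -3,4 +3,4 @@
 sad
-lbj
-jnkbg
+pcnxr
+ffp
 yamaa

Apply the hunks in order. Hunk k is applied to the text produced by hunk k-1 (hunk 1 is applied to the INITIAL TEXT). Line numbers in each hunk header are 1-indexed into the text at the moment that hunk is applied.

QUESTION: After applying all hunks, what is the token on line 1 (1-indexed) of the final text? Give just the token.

Hunk 1: at line 2 remove [pmbh] add [sad,paiek,tshv] -> 8 lines: ftaq ritg sad paiek tshv pxk yamaa aicuz
Hunk 2: at line 3 remove [paiek,tshv,pxk] add [vhkb,jnkbg] -> 7 lines: ftaq ritg sad vhkb jnkbg yamaa aicuz
Hunk 3: at line 2 remove [vhkb] add [lbj] -> 7 lines: ftaq ritg sad lbj jnkbg yamaa aicuz
Hunk 4: at line 3 remove [lbj,jnkbg] add [pcnxr,ffp] -> 7 lines: ftaq ritg sad pcnxr ffp yamaa aicuz
Final line 1: ftaq

Answer: ftaq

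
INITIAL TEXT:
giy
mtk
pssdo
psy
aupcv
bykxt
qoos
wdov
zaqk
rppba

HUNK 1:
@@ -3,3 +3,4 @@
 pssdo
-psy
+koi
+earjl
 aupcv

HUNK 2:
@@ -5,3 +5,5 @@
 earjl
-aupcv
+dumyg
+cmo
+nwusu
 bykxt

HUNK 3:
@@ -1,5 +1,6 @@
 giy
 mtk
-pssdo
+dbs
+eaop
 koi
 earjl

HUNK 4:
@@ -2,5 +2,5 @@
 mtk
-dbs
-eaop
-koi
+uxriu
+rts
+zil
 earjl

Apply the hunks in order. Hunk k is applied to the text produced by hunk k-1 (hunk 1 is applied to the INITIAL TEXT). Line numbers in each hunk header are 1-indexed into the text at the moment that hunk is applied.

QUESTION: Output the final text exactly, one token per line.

Hunk 1: at line 3 remove [psy] add [koi,earjl] -> 11 lines: giy mtk pssdo koi earjl aupcv bykxt qoos wdov zaqk rppba
Hunk 2: at line 5 remove [aupcv] add [dumyg,cmo,nwusu] -> 13 lines: giy mtk pssdo koi earjl dumyg cmo nwusu bykxt qoos wdov zaqk rppba
Hunk 3: at line 1 remove [pssdo] add [dbs,eaop] -> 14 lines: giy mtk dbs eaop koi earjl dumyg cmo nwusu bykxt qoos wdov zaqk rppba
Hunk 4: at line 2 remove [dbs,eaop,koi] add [uxriu,rts,zil] -> 14 lines: giy mtk uxriu rts zil earjl dumyg cmo nwusu bykxt qoos wdov zaqk rppba

Answer: giy
mtk
uxriu
rts
zil
earjl
dumyg
cmo
nwusu
bykxt
qoos
wdov
zaqk
rppba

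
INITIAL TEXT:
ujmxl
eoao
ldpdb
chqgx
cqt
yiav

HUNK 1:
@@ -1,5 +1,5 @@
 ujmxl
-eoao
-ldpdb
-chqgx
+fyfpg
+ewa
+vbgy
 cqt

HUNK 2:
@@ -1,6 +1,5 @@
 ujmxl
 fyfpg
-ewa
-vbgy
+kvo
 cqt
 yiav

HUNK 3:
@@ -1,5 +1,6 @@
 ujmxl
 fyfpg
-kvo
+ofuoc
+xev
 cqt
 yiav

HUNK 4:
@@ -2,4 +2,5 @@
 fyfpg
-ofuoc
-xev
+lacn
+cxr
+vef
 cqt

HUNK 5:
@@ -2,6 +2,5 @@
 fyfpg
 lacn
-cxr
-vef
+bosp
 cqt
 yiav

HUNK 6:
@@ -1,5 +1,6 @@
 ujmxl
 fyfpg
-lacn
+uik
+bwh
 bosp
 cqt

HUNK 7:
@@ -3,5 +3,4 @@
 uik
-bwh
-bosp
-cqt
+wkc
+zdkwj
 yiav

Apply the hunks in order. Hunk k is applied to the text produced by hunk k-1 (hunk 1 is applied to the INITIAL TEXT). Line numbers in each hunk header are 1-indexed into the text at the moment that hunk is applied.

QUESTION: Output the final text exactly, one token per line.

Hunk 1: at line 1 remove [eoao,ldpdb,chqgx] add [fyfpg,ewa,vbgy] -> 6 lines: ujmxl fyfpg ewa vbgy cqt yiav
Hunk 2: at line 1 remove [ewa,vbgy] add [kvo] -> 5 lines: ujmxl fyfpg kvo cqt yiav
Hunk 3: at line 1 remove [kvo] add [ofuoc,xev] -> 6 lines: ujmxl fyfpg ofuoc xev cqt yiav
Hunk 4: at line 2 remove [ofuoc,xev] add [lacn,cxr,vef] -> 7 lines: ujmxl fyfpg lacn cxr vef cqt yiav
Hunk 5: at line 2 remove [cxr,vef] add [bosp] -> 6 lines: ujmxl fyfpg lacn bosp cqt yiav
Hunk 6: at line 1 remove [lacn] add [uik,bwh] -> 7 lines: ujmxl fyfpg uik bwh bosp cqt yiav
Hunk 7: at line 3 remove [bwh,bosp,cqt] add [wkc,zdkwj] -> 6 lines: ujmxl fyfpg uik wkc zdkwj yiav

Answer: ujmxl
fyfpg
uik
wkc
zdkwj
yiav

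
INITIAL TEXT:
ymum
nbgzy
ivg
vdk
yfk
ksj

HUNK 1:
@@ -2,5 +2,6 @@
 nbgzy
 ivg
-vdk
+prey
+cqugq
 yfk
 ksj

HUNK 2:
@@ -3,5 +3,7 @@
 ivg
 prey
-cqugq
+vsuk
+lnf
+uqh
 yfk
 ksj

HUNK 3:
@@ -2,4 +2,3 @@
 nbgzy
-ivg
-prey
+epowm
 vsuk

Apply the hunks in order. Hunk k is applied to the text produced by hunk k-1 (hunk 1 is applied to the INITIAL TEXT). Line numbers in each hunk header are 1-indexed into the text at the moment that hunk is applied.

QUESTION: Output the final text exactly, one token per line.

Hunk 1: at line 2 remove [vdk] add [prey,cqugq] -> 7 lines: ymum nbgzy ivg prey cqugq yfk ksj
Hunk 2: at line 3 remove [cqugq] add [vsuk,lnf,uqh] -> 9 lines: ymum nbgzy ivg prey vsuk lnf uqh yfk ksj
Hunk 3: at line 2 remove [ivg,prey] add [epowm] -> 8 lines: ymum nbgzy epowm vsuk lnf uqh yfk ksj

Answer: ymum
nbgzy
epowm
vsuk
lnf
uqh
yfk
ksj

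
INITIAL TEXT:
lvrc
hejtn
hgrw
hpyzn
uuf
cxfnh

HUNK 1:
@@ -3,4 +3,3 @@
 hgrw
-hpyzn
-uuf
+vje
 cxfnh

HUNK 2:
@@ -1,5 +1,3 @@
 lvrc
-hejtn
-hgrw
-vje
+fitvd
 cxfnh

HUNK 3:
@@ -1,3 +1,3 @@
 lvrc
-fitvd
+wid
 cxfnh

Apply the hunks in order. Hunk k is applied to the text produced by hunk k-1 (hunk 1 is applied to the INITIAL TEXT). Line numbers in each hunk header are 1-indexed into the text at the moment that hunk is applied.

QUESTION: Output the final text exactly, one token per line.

Answer: lvrc
wid
cxfnh

Derivation:
Hunk 1: at line 3 remove [hpyzn,uuf] add [vje] -> 5 lines: lvrc hejtn hgrw vje cxfnh
Hunk 2: at line 1 remove [hejtn,hgrw,vje] add [fitvd] -> 3 lines: lvrc fitvd cxfnh
Hunk 3: at line 1 remove [fitvd] add [wid] -> 3 lines: lvrc wid cxfnh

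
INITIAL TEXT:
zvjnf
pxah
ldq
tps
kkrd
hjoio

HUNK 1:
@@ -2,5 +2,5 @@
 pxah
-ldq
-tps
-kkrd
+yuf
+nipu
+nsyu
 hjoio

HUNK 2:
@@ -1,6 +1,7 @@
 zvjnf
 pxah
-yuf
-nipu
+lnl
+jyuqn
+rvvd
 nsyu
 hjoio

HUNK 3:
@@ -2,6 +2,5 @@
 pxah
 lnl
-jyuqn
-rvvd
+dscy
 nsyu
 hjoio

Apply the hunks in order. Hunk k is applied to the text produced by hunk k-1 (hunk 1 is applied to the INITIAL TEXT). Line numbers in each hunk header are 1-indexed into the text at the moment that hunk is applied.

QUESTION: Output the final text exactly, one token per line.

Answer: zvjnf
pxah
lnl
dscy
nsyu
hjoio

Derivation:
Hunk 1: at line 2 remove [ldq,tps,kkrd] add [yuf,nipu,nsyu] -> 6 lines: zvjnf pxah yuf nipu nsyu hjoio
Hunk 2: at line 1 remove [yuf,nipu] add [lnl,jyuqn,rvvd] -> 7 lines: zvjnf pxah lnl jyuqn rvvd nsyu hjoio
Hunk 3: at line 2 remove [jyuqn,rvvd] add [dscy] -> 6 lines: zvjnf pxah lnl dscy nsyu hjoio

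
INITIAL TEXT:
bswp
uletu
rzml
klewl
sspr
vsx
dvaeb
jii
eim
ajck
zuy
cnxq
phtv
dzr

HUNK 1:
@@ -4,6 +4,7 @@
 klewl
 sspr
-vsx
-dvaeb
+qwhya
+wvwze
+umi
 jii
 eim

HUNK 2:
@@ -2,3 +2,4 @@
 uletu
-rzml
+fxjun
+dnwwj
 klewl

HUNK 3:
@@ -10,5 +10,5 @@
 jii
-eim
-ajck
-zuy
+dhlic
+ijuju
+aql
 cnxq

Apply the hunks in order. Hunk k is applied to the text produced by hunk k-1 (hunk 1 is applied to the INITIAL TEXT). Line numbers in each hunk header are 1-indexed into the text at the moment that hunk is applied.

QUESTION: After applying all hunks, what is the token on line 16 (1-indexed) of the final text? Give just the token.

Answer: dzr

Derivation:
Hunk 1: at line 4 remove [vsx,dvaeb] add [qwhya,wvwze,umi] -> 15 lines: bswp uletu rzml klewl sspr qwhya wvwze umi jii eim ajck zuy cnxq phtv dzr
Hunk 2: at line 2 remove [rzml] add [fxjun,dnwwj] -> 16 lines: bswp uletu fxjun dnwwj klewl sspr qwhya wvwze umi jii eim ajck zuy cnxq phtv dzr
Hunk 3: at line 10 remove [eim,ajck,zuy] add [dhlic,ijuju,aql] -> 16 lines: bswp uletu fxjun dnwwj klewl sspr qwhya wvwze umi jii dhlic ijuju aql cnxq phtv dzr
Final line 16: dzr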